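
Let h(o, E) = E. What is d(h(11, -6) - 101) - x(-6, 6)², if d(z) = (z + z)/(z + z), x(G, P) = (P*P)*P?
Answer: -46655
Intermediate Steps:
x(G, P) = P³ (x(G, P) = P²*P = P³)
d(z) = 1 (d(z) = (2*z)/((2*z)) = (2*z)*(1/(2*z)) = 1)
d(h(11, -6) - 101) - x(-6, 6)² = 1 - (6³)² = 1 - 1*216² = 1 - 1*46656 = 1 - 46656 = -46655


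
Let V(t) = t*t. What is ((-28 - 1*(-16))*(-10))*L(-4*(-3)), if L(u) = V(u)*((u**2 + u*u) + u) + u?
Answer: 5185440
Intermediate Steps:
V(t) = t**2
L(u) = u + u**2*(u + 2*u**2) (L(u) = u**2*((u**2 + u*u) + u) + u = u**2*((u**2 + u**2) + u) + u = u**2*(2*u**2 + u) + u = u**2*(u + 2*u**2) + u = u + u**2*(u + 2*u**2))
((-28 - 1*(-16))*(-10))*L(-4*(-3)) = ((-28 - 1*(-16))*(-10))*(-4*(-3) + (-4*(-3))**3 + 2*(-4*(-3))**4) = ((-28 + 16)*(-10))*(12 + 12**3 + 2*12**4) = (-12*(-10))*(12 + 1728 + 2*20736) = 120*(12 + 1728 + 41472) = 120*43212 = 5185440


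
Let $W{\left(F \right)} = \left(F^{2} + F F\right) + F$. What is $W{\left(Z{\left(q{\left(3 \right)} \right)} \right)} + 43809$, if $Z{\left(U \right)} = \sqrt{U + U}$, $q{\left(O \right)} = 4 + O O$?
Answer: $43861 + \sqrt{26} \approx 43866.0$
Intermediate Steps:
$q{\left(O \right)} = 4 + O^{2}$
$Z{\left(U \right)} = \sqrt{2} \sqrt{U}$ ($Z{\left(U \right)} = \sqrt{2 U} = \sqrt{2} \sqrt{U}$)
$W{\left(F \right)} = F + 2 F^{2}$ ($W{\left(F \right)} = \left(F^{2} + F^{2}\right) + F = 2 F^{2} + F = F + 2 F^{2}$)
$W{\left(Z{\left(q{\left(3 \right)} \right)} \right)} + 43809 = \sqrt{2} \sqrt{4 + 3^{2}} \left(1 + 2 \sqrt{2} \sqrt{4 + 3^{2}}\right) + 43809 = \sqrt{2} \sqrt{4 + 9} \left(1 + 2 \sqrt{2} \sqrt{4 + 9}\right) + 43809 = \sqrt{2} \sqrt{13} \left(1 + 2 \sqrt{2} \sqrt{13}\right) + 43809 = \sqrt{26} \left(1 + 2 \sqrt{26}\right) + 43809 = 43809 + \sqrt{26} \left(1 + 2 \sqrt{26}\right)$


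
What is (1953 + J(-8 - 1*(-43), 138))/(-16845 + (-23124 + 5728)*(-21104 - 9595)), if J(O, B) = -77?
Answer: 1876/534022959 ≈ 3.5130e-6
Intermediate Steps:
(1953 + J(-8 - 1*(-43), 138))/(-16845 + (-23124 + 5728)*(-21104 - 9595)) = (1953 - 77)/(-16845 + (-23124 + 5728)*(-21104 - 9595)) = 1876/(-16845 - 17396*(-30699)) = 1876/(-16845 + 534039804) = 1876/534022959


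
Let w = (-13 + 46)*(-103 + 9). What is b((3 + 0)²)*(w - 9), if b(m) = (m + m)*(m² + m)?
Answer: -5039820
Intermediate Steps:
w = -3102 (w = 33*(-94) = -3102)
b(m) = 2*m*(m + m²) (b(m) = (2*m)*(m + m²) = 2*m*(m + m²))
b((3 + 0)²)*(w - 9) = (2*((3 + 0)²)²*(1 + (3 + 0)²))*(-3102 - 9) = (2*(3²)²*(1 + 3²))*(-3111) = (2*9²*(1 + 9))*(-3111) = (2*81*10)*(-3111) = 1620*(-3111) = -5039820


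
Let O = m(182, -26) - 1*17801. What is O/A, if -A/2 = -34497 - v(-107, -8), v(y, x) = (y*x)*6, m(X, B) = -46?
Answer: -5949/26422 ≈ -0.22515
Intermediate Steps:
v(y, x) = 6*x*y (v(y, x) = (x*y)*6 = 6*x*y)
O = -17847 (O = -46 - 1*17801 = -46 - 17801 = -17847)
A = 79266 (A = -2*(-34497 - 6*(-8)*(-107)) = -2*(-34497 - 1*5136) = -2*(-34497 - 5136) = -2*(-39633) = 79266)
O/A = -17847/79266 = -17847*1/79266 = -5949/26422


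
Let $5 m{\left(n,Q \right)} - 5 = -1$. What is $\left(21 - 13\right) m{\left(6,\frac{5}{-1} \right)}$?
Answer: $\frac{32}{5} \approx 6.4$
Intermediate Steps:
$m{\left(n,Q \right)} = \frac{4}{5}$ ($m{\left(n,Q \right)} = 1 + \frac{1}{5} \left(-1\right) = 1 - \frac{1}{5} = \frac{4}{5}$)
$\left(21 - 13\right) m{\left(6,\frac{5}{-1} \right)} = \left(21 - 13\right) \frac{4}{5} = 8 \cdot \frac{4}{5} = \frac{32}{5}$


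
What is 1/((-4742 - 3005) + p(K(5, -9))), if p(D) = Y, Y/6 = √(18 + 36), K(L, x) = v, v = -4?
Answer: -7747/60014065 - 18*√6/60014065 ≈ -0.00012982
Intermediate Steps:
K(L, x) = -4
Y = 18*√6 (Y = 6*√(18 + 36) = 6*√54 = 6*(3*√6) = 18*√6 ≈ 44.091)
p(D) = 18*√6
1/((-4742 - 3005) + p(K(5, -9))) = 1/((-4742 - 3005) + 18*√6) = 1/(-7747 + 18*√6)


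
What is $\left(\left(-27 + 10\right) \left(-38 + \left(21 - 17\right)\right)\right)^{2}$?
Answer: $334084$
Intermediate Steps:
$\left(\left(-27 + 10\right) \left(-38 + \left(21 - 17\right)\right)\right)^{2} = \left(- 17 \left(-38 + 4\right)\right)^{2} = \left(\left(-17\right) \left(-34\right)\right)^{2} = 578^{2} = 334084$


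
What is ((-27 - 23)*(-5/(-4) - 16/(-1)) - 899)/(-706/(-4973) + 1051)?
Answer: -17519879/10454658 ≈ -1.6758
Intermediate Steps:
((-27 - 23)*(-5/(-4) - 16/(-1)) - 899)/(-706/(-4973) + 1051) = (-50*(-5*(-1/4) - 16*(-1)) - 899)/(-706*(-1/4973) + 1051) = (-50*(5/4 + 16) - 899)/(706/4973 + 1051) = (-50*69/4 - 899)/(5227329/4973) = (-1725/2 - 899)*(4973/5227329) = -3523/2*4973/5227329 = -17519879/10454658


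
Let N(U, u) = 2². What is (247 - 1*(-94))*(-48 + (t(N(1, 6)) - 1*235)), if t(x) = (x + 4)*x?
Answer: -85591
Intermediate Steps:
N(U, u) = 4
t(x) = x*(4 + x) (t(x) = (4 + x)*x = x*(4 + x))
(247 - 1*(-94))*(-48 + (t(N(1, 6)) - 1*235)) = (247 - 1*(-94))*(-48 + (4*(4 + 4) - 1*235)) = (247 + 94)*(-48 + (4*8 - 235)) = 341*(-48 + (32 - 235)) = 341*(-48 - 203) = 341*(-251) = -85591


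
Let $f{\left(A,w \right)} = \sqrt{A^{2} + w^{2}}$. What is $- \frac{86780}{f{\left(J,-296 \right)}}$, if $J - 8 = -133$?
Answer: $- \frac{86780 \sqrt{103241}}{103241} \approx -270.08$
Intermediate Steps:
$J = -125$ ($J = 8 - 133 = -125$)
$- \frac{86780}{f{\left(J,-296 \right)}} = - \frac{86780}{\sqrt{\left(-125\right)^{2} + \left(-296\right)^{2}}} = - \frac{86780}{\sqrt{15625 + 87616}} = - \frac{86780}{\sqrt{103241}} = - 86780 \frac{\sqrt{103241}}{103241} = - \frac{86780 \sqrt{103241}}{103241}$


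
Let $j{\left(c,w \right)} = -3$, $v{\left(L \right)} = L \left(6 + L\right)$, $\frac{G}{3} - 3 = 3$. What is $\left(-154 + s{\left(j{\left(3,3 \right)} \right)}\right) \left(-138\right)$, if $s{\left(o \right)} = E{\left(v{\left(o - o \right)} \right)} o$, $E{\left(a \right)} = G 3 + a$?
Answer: $43608$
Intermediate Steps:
$G = 18$ ($G = 9 + 3 \cdot 3 = 9 + 9 = 18$)
$E{\left(a \right)} = 54 + a$ ($E{\left(a \right)} = 18 \cdot 3 + a = 54 + a$)
$s{\left(o \right)} = 54 o$ ($s{\left(o \right)} = \left(54 + \left(o - o\right) \left(6 + \left(o - o\right)\right)\right) o = \left(54 + 0 \left(6 + 0\right)\right) o = \left(54 + 0 \cdot 6\right) o = \left(54 + 0\right) o = 54 o$)
$\left(-154 + s{\left(j{\left(3,3 \right)} \right)}\right) \left(-138\right) = \left(-154 + 54 \left(-3\right)\right) \left(-138\right) = \left(-154 - 162\right) \left(-138\right) = \left(-316\right) \left(-138\right) = 43608$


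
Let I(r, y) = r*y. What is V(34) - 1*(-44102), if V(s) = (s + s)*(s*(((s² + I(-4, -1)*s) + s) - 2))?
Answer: 3105190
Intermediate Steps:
V(s) = 2*s²*(-2 + s² + 5*s) (V(s) = (s + s)*(s*(((s² + (-4*(-1))*s) + s) - 2)) = (2*s)*(s*(((s² + 4*s) + s) - 2)) = (2*s)*(s*((s² + 5*s) - 2)) = (2*s)*(s*(-2 + s² + 5*s)) = 2*s²*(-2 + s² + 5*s))
V(34) - 1*(-44102) = 2*34²*(-2 + 34² + 5*34) - 1*(-44102) = 2*1156*(-2 + 1156 + 170) + 44102 = 2*1156*1324 + 44102 = 3061088 + 44102 = 3105190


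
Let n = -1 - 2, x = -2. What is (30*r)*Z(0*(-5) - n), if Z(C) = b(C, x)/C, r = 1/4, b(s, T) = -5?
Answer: -25/2 ≈ -12.500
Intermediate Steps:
r = ¼ ≈ 0.25000
n = -3
Z(C) = -5/C
(30*r)*Z(0*(-5) - n) = (30*(¼))*(-5/(0*(-5) - 1*(-3))) = 15*(-5/(0 + 3))/2 = 15*(-5/3)/2 = 15*(-5*⅓)/2 = (15/2)*(-5/3) = -25/2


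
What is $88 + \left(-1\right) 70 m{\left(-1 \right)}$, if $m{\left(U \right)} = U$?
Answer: $158$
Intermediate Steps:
$88 + \left(-1\right) 70 m{\left(-1 \right)} = 88 + \left(-1\right) 70 \left(-1\right) = 88 - -70 = 88 + 70 = 158$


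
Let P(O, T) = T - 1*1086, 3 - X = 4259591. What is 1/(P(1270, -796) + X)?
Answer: -1/4261470 ≈ -2.3466e-7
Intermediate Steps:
X = -4259588 (X = 3 - 1*4259591 = 3 - 4259591 = -4259588)
P(O, T) = -1086 + T (P(O, T) = T - 1086 = -1086 + T)
1/(P(1270, -796) + X) = 1/((-1086 - 796) - 4259588) = 1/(-1882 - 4259588) = 1/(-4261470) = -1/4261470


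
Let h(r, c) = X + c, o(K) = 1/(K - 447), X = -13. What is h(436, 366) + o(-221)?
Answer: 235803/668 ≈ 353.00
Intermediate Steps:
o(K) = 1/(-447 + K)
h(r, c) = -13 + c
h(436, 366) + o(-221) = (-13 + 366) + 1/(-447 - 221) = 353 + 1/(-668) = 353 - 1/668 = 235803/668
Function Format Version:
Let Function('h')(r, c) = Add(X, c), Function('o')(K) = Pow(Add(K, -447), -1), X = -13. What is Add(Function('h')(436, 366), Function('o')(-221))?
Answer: Rational(235803, 668) ≈ 353.00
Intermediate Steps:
Function('o')(K) = Pow(Add(-447, K), -1)
Function('h')(r, c) = Add(-13, c)
Add(Function('h')(436, 366), Function('o')(-221)) = Add(Add(-13, 366), Pow(Add(-447, -221), -1)) = Add(353, Pow(-668, -1)) = Add(353, Rational(-1, 668)) = Rational(235803, 668)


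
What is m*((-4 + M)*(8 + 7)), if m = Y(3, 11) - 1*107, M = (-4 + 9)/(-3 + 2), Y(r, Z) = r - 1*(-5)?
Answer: 13365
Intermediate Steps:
Y(r, Z) = 5 + r (Y(r, Z) = r + 5 = 5 + r)
M = -5 (M = 5/(-1) = 5*(-1) = -5)
m = -99 (m = (5 + 3) - 1*107 = 8 - 107 = -99)
m*((-4 + M)*(8 + 7)) = -99*(-4 - 5)*(8 + 7) = -(-891)*15 = -99*(-135) = 13365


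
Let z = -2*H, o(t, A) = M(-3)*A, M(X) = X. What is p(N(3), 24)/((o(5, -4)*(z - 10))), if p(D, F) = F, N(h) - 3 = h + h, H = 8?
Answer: -1/13 ≈ -0.076923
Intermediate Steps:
N(h) = 3 + 2*h (N(h) = 3 + (h + h) = 3 + 2*h)
o(t, A) = -3*A
z = -16 (z = -2*8 = -16)
p(N(3), 24)/((o(5, -4)*(z - 10))) = 24/(((-3*(-4))*(-16 - 10))) = 24/((12*(-26))) = 24/(-312) = 24*(-1/312) = -1/13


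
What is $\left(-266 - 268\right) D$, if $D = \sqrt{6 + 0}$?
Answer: $- 534 \sqrt{6} \approx -1308.0$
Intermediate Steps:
$D = \sqrt{6} \approx 2.4495$
$\left(-266 - 268\right) D = \left(-266 - 268\right) \sqrt{6} = - 534 \sqrt{6}$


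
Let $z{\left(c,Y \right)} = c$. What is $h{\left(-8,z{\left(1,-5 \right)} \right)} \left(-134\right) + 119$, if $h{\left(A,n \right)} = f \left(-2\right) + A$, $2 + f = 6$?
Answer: $2263$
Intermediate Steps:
$f = 4$ ($f = -2 + 6 = 4$)
$h{\left(A,n \right)} = -8 + A$ ($h{\left(A,n \right)} = 4 \left(-2\right) + A = -8 + A$)
$h{\left(-8,z{\left(1,-5 \right)} \right)} \left(-134\right) + 119 = \left(-8 - 8\right) \left(-134\right) + 119 = \left(-16\right) \left(-134\right) + 119 = 2144 + 119 = 2263$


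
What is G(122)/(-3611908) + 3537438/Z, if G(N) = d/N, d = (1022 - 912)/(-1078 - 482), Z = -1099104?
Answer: -2533020546144379/787025246658144 ≈ -3.2185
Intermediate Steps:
d = -11/156 (d = 110/(-1560) = 110*(-1/1560) = -11/156 ≈ -0.070513)
G(N) = -11/(156*N)
G(122)/(-3611908) + 3537438/Z = -11/156/122/(-3611908) + 3537438/(-1099104) = -11/156*1/122*(-1/3611908) + 3537438*(-1/1099104) = -11/19032*(-1/3611908) - 589573/183184 = 11/68741833056 - 589573/183184 = -2533020546144379/787025246658144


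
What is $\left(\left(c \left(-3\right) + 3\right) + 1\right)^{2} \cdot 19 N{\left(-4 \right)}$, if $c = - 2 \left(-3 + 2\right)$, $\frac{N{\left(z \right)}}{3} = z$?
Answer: $-912$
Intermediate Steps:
$N{\left(z \right)} = 3 z$
$c = 2$ ($c = \left(-2\right) \left(-1\right) = 2$)
$\left(\left(c \left(-3\right) + 3\right) + 1\right)^{2} \cdot 19 N{\left(-4 \right)} = \left(\left(2 \left(-3\right) + 3\right) + 1\right)^{2} \cdot 19 \cdot 3 \left(-4\right) = \left(\left(-6 + 3\right) + 1\right)^{2} \cdot 19 \left(-12\right) = \left(-3 + 1\right)^{2} \cdot 19 \left(-12\right) = \left(-2\right)^{2} \cdot 19 \left(-12\right) = 4 \cdot 19 \left(-12\right) = 76 \left(-12\right) = -912$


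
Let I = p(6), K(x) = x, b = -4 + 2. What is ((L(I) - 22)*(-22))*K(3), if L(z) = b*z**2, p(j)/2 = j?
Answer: 20460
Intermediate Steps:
b = -2
p(j) = 2*j
I = 12 (I = 2*6 = 12)
L(z) = -2*z**2
((L(I) - 22)*(-22))*K(3) = ((-2*12**2 - 22)*(-22))*3 = ((-2*144 - 22)*(-22))*3 = ((-288 - 22)*(-22))*3 = -310*(-22)*3 = 6820*3 = 20460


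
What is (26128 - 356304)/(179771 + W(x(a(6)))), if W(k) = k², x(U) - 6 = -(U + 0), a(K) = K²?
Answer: -330176/180671 ≈ -1.8275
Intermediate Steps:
x(U) = 6 - U (x(U) = 6 - (U + 0) = 6 - U)
(26128 - 356304)/(179771 + W(x(a(6)))) = (26128 - 356304)/(179771 + (6 - 1*6²)²) = -330176/(179771 + (6 - 1*36)²) = -330176/(179771 + (6 - 36)²) = -330176/(179771 + (-30)²) = -330176/(179771 + 900) = -330176/180671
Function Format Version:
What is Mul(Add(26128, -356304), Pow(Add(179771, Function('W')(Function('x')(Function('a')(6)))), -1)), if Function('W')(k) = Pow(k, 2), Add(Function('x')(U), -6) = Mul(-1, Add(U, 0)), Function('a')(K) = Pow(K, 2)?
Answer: Rational(-330176, 180671) ≈ -1.8275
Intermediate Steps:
Function('x')(U) = Add(6, Mul(-1, U)) (Function('x')(U) = Add(6, Mul(-1, Add(U, 0))) = Add(6, Mul(-1, U)))
Mul(Add(26128, -356304), Pow(Add(179771, Function('W')(Function('x')(Function('a')(6)))), -1)) = Mul(Add(26128, -356304), Pow(Add(179771, Pow(Add(6, Mul(-1, Pow(6, 2))), 2)), -1)) = Mul(-330176, Pow(Add(179771, Pow(Add(6, Mul(-1, 36)), 2)), -1)) = Mul(-330176, Pow(Add(179771, Pow(Add(6, -36), 2)), -1)) = Mul(-330176, Pow(Add(179771, Pow(-30, 2)), -1)) = Mul(-330176, Pow(Add(179771, 900), -1)) = Mul(-330176, Pow(180671, -1)) = Mul(-330176, Rational(1, 180671)) = Rational(-330176, 180671)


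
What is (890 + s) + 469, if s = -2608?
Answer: -1249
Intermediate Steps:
(890 + s) + 469 = (890 - 2608) + 469 = -1718 + 469 = -1249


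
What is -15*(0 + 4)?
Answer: -60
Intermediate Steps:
-15*(0 + 4) = -15*4 = -60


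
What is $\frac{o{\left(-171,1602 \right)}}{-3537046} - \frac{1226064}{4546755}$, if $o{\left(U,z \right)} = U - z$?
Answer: $- \frac{1442861123443}{5360693861910} \approx -0.26916$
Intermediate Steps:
$\frac{o{\left(-171,1602 \right)}}{-3537046} - \frac{1226064}{4546755} = \frac{-171 - 1602}{-3537046} - \frac{1226064}{4546755} = \left(-171 - 1602\right) \left(- \frac{1}{3537046}\right) - \frac{408688}{1515585} = \left(-1773\right) \left(- \frac{1}{3537046}\right) - \frac{408688}{1515585} = \frac{1773}{3537046} - \frac{408688}{1515585} = - \frac{1442861123443}{5360693861910}$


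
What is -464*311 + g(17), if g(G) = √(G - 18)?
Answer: -144304 + I ≈ -1.443e+5 + 1.0*I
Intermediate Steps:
g(G) = √(-18 + G)
-464*311 + g(17) = -464*311 + √(-18 + 17) = -144304 + √(-1) = -144304 + I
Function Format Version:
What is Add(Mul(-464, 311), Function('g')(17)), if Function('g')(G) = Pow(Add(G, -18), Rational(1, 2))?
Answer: Add(-144304, I) ≈ Add(-1.4430e+5, Mul(1.0000, I))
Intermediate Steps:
Function('g')(G) = Pow(Add(-18, G), Rational(1, 2))
Add(Mul(-464, 311), Function('g')(17)) = Add(Mul(-464, 311), Pow(Add(-18, 17), Rational(1, 2))) = Add(-144304, Pow(-1, Rational(1, 2))) = Add(-144304, I)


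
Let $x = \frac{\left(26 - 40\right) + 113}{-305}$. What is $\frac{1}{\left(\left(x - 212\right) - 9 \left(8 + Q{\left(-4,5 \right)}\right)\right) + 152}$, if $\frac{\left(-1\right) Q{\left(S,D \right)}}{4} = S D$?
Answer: $- \frac{305}{259959} \approx -0.0011733$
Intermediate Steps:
$Q{\left(S,D \right)} = - 4 D S$ ($Q{\left(S,D \right)} = - 4 S D = - 4 D S$)
$x = - \frac{99}{305}$ ($x = \left(-14 + 113\right) \left(- \frac{1}{305}\right) = 99 \left(- \frac{1}{305}\right) = - \frac{99}{305} \approx -0.32459$)
$\frac{1}{\left(\left(x - 212\right) - 9 \left(8 + Q{\left(-4,5 \right)}\right)\right) + 152} = \frac{1}{\left(\left(- \frac{99}{305} - 212\right) - 9 \left(8 - 20 \left(-4\right)\right)\right) + 152} = \frac{1}{\left(- \frac{64759}{305} - 9 \left(8 + 80\right)\right) + 152} = \frac{1}{\left(- \frac{64759}{305} - 792\right) + 152} = \frac{1}{- \frac{306319}{305} + 152} = \frac{1}{- \frac{259959}{305}} = - \frac{305}{259959}$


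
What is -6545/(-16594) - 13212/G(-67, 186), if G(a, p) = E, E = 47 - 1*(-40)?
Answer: -72890171/481226 ≈ -151.47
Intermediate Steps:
E = 87 (E = 47 + 40 = 87)
G(a, p) = 87
-6545/(-16594) - 13212/G(-67, 186) = -6545/(-16594) - 13212/87 = -6545*(-1/16594) - 13212*1/87 = 6545/16594 - 4404/29 = -72890171/481226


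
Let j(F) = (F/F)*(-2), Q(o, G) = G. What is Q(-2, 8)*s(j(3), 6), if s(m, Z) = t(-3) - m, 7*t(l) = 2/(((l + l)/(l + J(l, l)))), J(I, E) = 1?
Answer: 352/21 ≈ 16.762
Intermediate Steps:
t(l) = (1 + l)/(7*l) (t(l) = (2/(((l + l)/(l + 1))))/7 = (2/(((2*l)/(1 + l))))/7 = (2/((2*l/(1 + l))))/7 = (2*((1 + l)/(2*l)))/7 = ((1 + l)/l)/7 = (1 + l)/(7*l))
j(F) = -2 (j(F) = 1*(-2) = -2)
s(m, Z) = 2/21 - m (s(m, Z) = (⅐)*(1 - 3)/(-3) - m = (⅐)*(-⅓)*(-2) - m = 2/21 - m)
Q(-2, 8)*s(j(3), 6) = 8*(2/21 - 1*(-2)) = 8*(2/21 + 2) = 8*(44/21) = 352/21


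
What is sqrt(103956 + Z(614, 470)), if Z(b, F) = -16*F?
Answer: 2*sqrt(24109) ≈ 310.54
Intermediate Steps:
sqrt(103956 + Z(614, 470)) = sqrt(103956 - 16*470) = sqrt(103956 - 7520) = sqrt(96436) = 2*sqrt(24109)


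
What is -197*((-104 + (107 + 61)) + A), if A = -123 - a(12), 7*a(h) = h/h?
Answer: 81558/7 ≈ 11651.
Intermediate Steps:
a(h) = ⅐ (a(h) = (h/h)/7 = (⅐)*1 = ⅐)
A = -862/7 (A = -123 - 1*⅐ = -123 - ⅐ = -862/7 ≈ -123.14)
-197*((-104 + (107 + 61)) + A) = -197*((-104 + (107 + 61)) - 862/7) = -197*((-104 + 168) - 862/7) = -197*(64 - 862/7) = -197*(-414/7) = 81558/7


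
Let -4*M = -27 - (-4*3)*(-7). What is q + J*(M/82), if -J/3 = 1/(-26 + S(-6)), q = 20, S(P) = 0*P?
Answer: 170893/8528 ≈ 20.039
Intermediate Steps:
S(P) = 0
J = 3/26 (J = -3/(-26 + 0) = -3/(-26) = -3*(-1/26) = 3/26 ≈ 0.11538)
M = 111/4 (M = -(-27 - (-4*3)*(-7))/4 = -(-27 - (-12)*(-7))/4 = -(-27 - 1*84)/4 = -(-27 - 84)/4 = -¼*(-111) = 111/4 ≈ 27.750)
q + J*(M/82) = 20 + 3*((111/4)/82)/26 = 20 + 3*((111/4)*(1/82))/26 = 20 + (3/26)*(111/328) = 20 + 333/8528 = 170893/8528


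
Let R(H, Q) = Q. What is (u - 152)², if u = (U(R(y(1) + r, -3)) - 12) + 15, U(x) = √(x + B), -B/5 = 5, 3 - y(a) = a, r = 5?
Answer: 22173 - 596*I*√7 ≈ 22173.0 - 1576.9*I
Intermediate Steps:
y(a) = 3 - a
B = -25 (B = -5*5 = -25)
U(x) = √(-25 + x) (U(x) = √(x - 25) = √(-25 + x))
u = 3 + 2*I*√7 (u = (√(-25 - 3) - 12) + 15 = (√(-28) - 12) + 15 = (2*I*√7 - 12) + 15 = (-12 + 2*I*√7) + 15 = 3 + 2*I*√7 ≈ 3.0 + 5.2915*I)
(u - 152)² = ((3 + 2*I*√7) - 152)² = (-149 + 2*I*√7)²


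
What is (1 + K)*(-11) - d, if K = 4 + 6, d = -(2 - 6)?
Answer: -125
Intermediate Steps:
d = 4 (d = -1*(-4) = 4)
K = 10
(1 + K)*(-11) - d = (1 + 10)*(-11) - 1*4 = 11*(-11) - 4 = -121 - 4 = -125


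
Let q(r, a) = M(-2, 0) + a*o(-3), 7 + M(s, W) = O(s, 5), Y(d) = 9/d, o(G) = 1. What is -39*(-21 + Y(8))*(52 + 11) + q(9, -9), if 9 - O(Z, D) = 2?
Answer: 390591/8 ≈ 48824.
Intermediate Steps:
O(Z, D) = 7 (O(Z, D) = 9 - 1*2 = 9 - 2 = 7)
M(s, W) = 0 (M(s, W) = -7 + 7 = 0)
q(r, a) = a (q(r, a) = 0 + a*1 = 0 + a = a)
-39*(-21 + Y(8))*(52 + 11) + q(9, -9) = -39*(-21 + 9/8)*(52 + 11) - 9 = -39*(-21 + 9*(⅛))*63 - 9 = -39*(-21 + 9/8)*63 - 9 = -(-6201)*63/8 - 9 = -39*(-10017/8) - 9 = 390663/8 - 9 = 390591/8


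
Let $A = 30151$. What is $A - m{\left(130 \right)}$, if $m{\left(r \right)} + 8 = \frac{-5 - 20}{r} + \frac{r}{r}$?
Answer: $\frac{784113}{26} \approx 30158.0$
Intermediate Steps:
$m{\left(r \right)} = -7 - \frac{25}{r}$ ($m{\left(r \right)} = -8 + \left(\frac{-5 - 20}{r} + \frac{r}{r}\right) = -8 + \left(\frac{-5 - 20}{r} + 1\right) = -8 + \left(- \frac{25}{r} + 1\right) = -8 + \left(1 - \frac{25}{r}\right) = -7 - \frac{25}{r}$)
$A - m{\left(130 \right)} = 30151 - \left(-7 - \frac{25}{130}\right) = 30151 - \left(-7 - \frac{5}{26}\right) = 30151 - - \frac{187}{26} = 30151 + \frac{187}{26} = \frac{784113}{26}$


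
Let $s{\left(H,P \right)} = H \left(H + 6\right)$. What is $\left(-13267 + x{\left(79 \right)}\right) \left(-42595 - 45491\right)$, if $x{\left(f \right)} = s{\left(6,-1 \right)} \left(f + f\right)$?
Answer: $166570626$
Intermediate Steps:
$s{\left(H,P \right)} = H \left(6 + H\right)$
$x{\left(f \right)} = 144 f$ ($x{\left(f \right)} = 6 \left(6 + 6\right) \left(f + f\right) = 6 \cdot 12 \cdot 2 f = 72 \cdot 2 f = 144 f$)
$\left(-13267 + x{\left(79 \right)}\right) \left(-42595 - 45491\right) = \left(-13267 + 144 \cdot 79\right) \left(-42595 - 45491\right) = \left(-13267 + 11376\right) \left(-88086\right) = \left(-1891\right) \left(-88086\right) = 166570626$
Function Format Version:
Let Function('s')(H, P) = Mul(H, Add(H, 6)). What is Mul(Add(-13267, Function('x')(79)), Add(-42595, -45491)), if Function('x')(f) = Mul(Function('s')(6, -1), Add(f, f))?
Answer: 166570626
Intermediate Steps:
Function('s')(H, P) = Mul(H, Add(6, H))
Function('x')(f) = Mul(144, f) (Function('x')(f) = Mul(Mul(6, Add(6, 6)), Add(f, f)) = Mul(Mul(6, 12), Mul(2, f)) = Mul(72, Mul(2, f)) = Mul(144, f))
Mul(Add(-13267, Function('x')(79)), Add(-42595, -45491)) = Mul(Add(-13267, Mul(144, 79)), Add(-42595, -45491)) = Mul(Add(-13267, 11376), -88086) = Mul(-1891, -88086) = 166570626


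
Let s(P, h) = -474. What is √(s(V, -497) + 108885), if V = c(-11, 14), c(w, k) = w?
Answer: √108411 ≈ 329.26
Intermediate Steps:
V = -11
√(s(V, -497) + 108885) = √(-474 + 108885) = √108411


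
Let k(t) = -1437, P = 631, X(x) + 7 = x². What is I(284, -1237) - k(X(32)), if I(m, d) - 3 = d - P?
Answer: -428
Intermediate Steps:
X(x) = -7 + x²
I(m, d) = -628 + d (I(m, d) = 3 + (d - 1*631) = 3 + (d - 631) = 3 + (-631 + d) = -628 + d)
I(284, -1237) - k(X(32)) = (-628 - 1237) - 1*(-1437) = -1865 + 1437 = -428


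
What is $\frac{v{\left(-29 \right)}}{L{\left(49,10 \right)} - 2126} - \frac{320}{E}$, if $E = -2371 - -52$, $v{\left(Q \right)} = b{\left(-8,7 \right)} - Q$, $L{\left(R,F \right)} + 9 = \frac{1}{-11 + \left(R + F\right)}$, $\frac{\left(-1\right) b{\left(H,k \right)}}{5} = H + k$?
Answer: $\frac{29008672}{237648801} \approx 0.12207$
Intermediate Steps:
$b{\left(H,k \right)} = - 5 H - 5 k$ ($b{\left(H,k \right)} = - 5 \left(H + k\right) = - 5 H - 5 k$)
$L{\left(R,F \right)} = -9 + \frac{1}{-11 + F + R}$ ($L{\left(R,F \right)} = -9 + \frac{1}{-11 + \left(R + F\right)} = -9 + \frac{1}{-11 + \left(F + R\right)} = -9 + \frac{1}{-11 + F + R}$)
$v{\left(Q \right)} = 5 - Q$ ($v{\left(Q \right)} = \left(\left(-5\right) \left(-8\right) - 35\right) - Q = \left(40 - 35\right) - Q = 5 - Q$)
$E = -2319$ ($E = -2371 + 52 = -2319$)
$\frac{v{\left(-29 \right)}}{L{\left(49,10 \right)} - 2126} - \frac{320}{E} = \frac{5 - -29}{\frac{100 - 90 - 441}{-11 + 10 + 49} - 2126} - \frac{320}{-2319} = \frac{5 + 29}{\frac{100 - 90 - 441}{48} - 2126} - - \frac{320}{2319} = \frac{34}{\frac{1}{48} \left(-431\right) - 2126} + \frac{320}{2319} = \frac{34}{- \frac{431}{48} - 2126} + \frac{320}{2319} = \frac{34}{- \frac{102479}{48}} + \frac{320}{2319} = 34 \left(- \frac{48}{102479}\right) + \frac{320}{2319} = - \frac{1632}{102479} + \frac{320}{2319} = \frac{29008672}{237648801}$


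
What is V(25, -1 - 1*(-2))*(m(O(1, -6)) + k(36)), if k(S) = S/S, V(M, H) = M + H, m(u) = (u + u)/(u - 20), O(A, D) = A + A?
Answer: 182/9 ≈ 20.222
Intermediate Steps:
O(A, D) = 2*A
m(u) = 2*u/(-20 + u) (m(u) = (2*u)/(-20 + u) = 2*u/(-20 + u))
V(M, H) = H + M
k(S) = 1
V(25, -1 - 1*(-2))*(m(O(1, -6)) + k(36)) = ((-1 - 1*(-2)) + 25)*(2*(2*1)/(-20 + 2*1) + 1) = ((-1 + 2) + 25)*(2*2/(-20 + 2) + 1) = (1 + 25)*(2*2/(-18) + 1) = 26*(2*2*(-1/18) + 1) = 26*(-2/9 + 1) = 26*(7/9) = 182/9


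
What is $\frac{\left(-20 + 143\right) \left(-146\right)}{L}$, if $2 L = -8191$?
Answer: $\frac{35916}{8191} \approx 4.3848$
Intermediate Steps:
$L = - \frac{8191}{2}$ ($L = \frac{1}{2} \left(-8191\right) = - \frac{8191}{2} \approx -4095.5$)
$\frac{\left(-20 + 143\right) \left(-146\right)}{L} = \frac{\left(-20 + 143\right) \left(-146\right)}{- \frac{8191}{2}} = 123 \left(-146\right) \left(- \frac{2}{8191}\right) = \left(-17958\right) \left(- \frac{2}{8191}\right) = \frac{35916}{8191}$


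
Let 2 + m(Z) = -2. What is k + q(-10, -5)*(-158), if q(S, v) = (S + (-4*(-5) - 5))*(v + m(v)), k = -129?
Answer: 6981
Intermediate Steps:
m(Z) = -4 (m(Z) = -2 - 2 = -4)
q(S, v) = (-4 + v)*(15 + S) (q(S, v) = (S + (-4*(-5) - 5))*(v - 4) = (S + (20 - 5))*(-4 + v) = (S + 15)*(-4 + v) = (15 + S)*(-4 + v) = (-4 + v)*(15 + S))
k + q(-10, -5)*(-158) = -129 + (-60 - 4*(-10) + 15*(-5) - 10*(-5))*(-158) = -129 + (-60 + 40 - 75 + 50)*(-158) = -129 - 45*(-158) = -129 + 7110 = 6981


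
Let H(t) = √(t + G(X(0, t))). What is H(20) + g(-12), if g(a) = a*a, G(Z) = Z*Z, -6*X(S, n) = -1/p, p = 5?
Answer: 144 + √18001/30 ≈ 148.47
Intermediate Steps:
X(S, n) = 1/30 (X(S, n) = -(-1)/(6*5) = -⅙*(-⅕) = 1/30)
G(Z) = Z²
g(a) = a²
H(t) = √(1/900 + t) (H(t) = √(t + (1/30)²) = √(t + 1/900) = √(1/900 + t))
H(20) + g(-12) = √(1 + 900*20)/30 + (-12)² = √(1 + 18000)/30 + 144 = √18001/30 + 144 = 144 + √18001/30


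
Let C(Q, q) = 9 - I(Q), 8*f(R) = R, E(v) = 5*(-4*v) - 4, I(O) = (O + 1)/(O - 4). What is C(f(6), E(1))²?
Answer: 15376/169 ≈ 90.982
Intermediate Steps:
I(O) = (1 + O)/(-4 + O)
E(v) = -4 - 20*v (E(v) = -20*v - 4 = -4 - 20*v)
f(R) = R/8
C(Q, q) = 9 - (1 + Q)/(-4 + Q)
C(f(6), E(1))² = ((-37 + 8*((⅛)*6))/(-4 + (⅛)*6))² = ((-37 + 8*(¾))/(-4 + ¾))² = ((-37 + 6)/(-13/4))² = (-4/13*(-31))² = (124/13)² = 15376/169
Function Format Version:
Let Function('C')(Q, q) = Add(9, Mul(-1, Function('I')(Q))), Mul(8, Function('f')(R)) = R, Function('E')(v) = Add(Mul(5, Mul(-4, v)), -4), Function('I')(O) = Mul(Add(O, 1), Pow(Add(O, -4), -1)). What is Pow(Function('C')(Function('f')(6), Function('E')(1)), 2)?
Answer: Rational(15376, 169) ≈ 90.982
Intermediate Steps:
Function('I')(O) = Mul(Pow(Add(-4, O), -1), Add(1, O)) (Function('I')(O) = Mul(Add(1, O), Pow(Add(-4, O), -1)) = Mul(Pow(Add(-4, O), -1), Add(1, O)))
Function('E')(v) = Add(-4, Mul(-20, v)) (Function('E')(v) = Add(Mul(-20, v), -4) = Add(-4, Mul(-20, v)))
Function('f')(R) = Mul(Rational(1, 8), R)
Function('C')(Q, q) = Add(9, Mul(-1, Pow(Add(-4, Q), -1), Add(1, Q))) (Function('C')(Q, q) = Add(9, Mul(-1, Mul(Pow(Add(-4, Q), -1), Add(1, Q)))) = Add(9, Mul(-1, Pow(Add(-4, Q), -1), Add(1, Q))))
Pow(Function('C')(Function('f')(6), Function('E')(1)), 2) = Pow(Mul(Pow(Add(-4, Mul(Rational(1, 8), 6)), -1), Add(-37, Mul(8, Mul(Rational(1, 8), 6)))), 2) = Pow(Mul(Pow(Add(-4, Rational(3, 4)), -1), Add(-37, Mul(8, Rational(3, 4)))), 2) = Pow(Mul(Pow(Rational(-13, 4), -1), Add(-37, 6)), 2) = Pow(Mul(Rational(-4, 13), -31), 2) = Pow(Rational(124, 13), 2) = Rational(15376, 169)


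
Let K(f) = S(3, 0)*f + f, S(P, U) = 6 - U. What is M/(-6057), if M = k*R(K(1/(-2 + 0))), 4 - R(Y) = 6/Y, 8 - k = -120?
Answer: -5120/42399 ≈ -0.12076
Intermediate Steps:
k = 128 (k = 8 - 1*(-120) = 8 + 120 = 128)
K(f) = 7*f (K(f) = (6 - 1*0)*f + f = (6 + 0)*f + f = 6*f + f = 7*f)
R(Y) = 4 - 6/Y
M = 5120/7 (M = 128*(4 - 6/(7/(-2 + 0))) = 128*(4 - 6/(7/(-2))) = 128*(4 - 6/(7*(-½))) = 128*(4 - 6/(-7/2)) = 128*(4 - 6*(-2/7)) = 128*(4 + 12/7) = 128*(40/7) = 5120/7 ≈ 731.43)
M/(-6057) = (5120/7)/(-6057) = (5120/7)*(-1/6057) = -5120/42399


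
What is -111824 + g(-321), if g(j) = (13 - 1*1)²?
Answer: -111680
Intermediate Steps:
g(j) = 144 (g(j) = (13 - 1)² = 12² = 144)
-111824 + g(-321) = -111824 + 144 = -111680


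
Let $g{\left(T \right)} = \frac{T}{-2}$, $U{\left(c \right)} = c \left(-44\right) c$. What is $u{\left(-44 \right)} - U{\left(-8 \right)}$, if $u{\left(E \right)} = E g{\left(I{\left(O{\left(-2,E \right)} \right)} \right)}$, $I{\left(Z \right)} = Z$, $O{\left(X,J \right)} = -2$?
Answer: $2772$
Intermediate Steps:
$U{\left(c \right)} = - 44 c^{2}$ ($U{\left(c \right)} = - 44 c c = - 44 c^{2}$)
$g{\left(T \right)} = - \frac{T}{2}$ ($g{\left(T \right)} = T \left(- \frac{1}{2}\right) = - \frac{T}{2}$)
$u{\left(E \right)} = E$ ($u{\left(E \right)} = E \left(\left(- \frac{1}{2}\right) \left(-2\right)\right) = E 1 = E$)
$u{\left(-44 \right)} - U{\left(-8 \right)} = -44 - - 44 \left(-8\right)^{2} = -44 - \left(-44\right) 64 = -44 - -2816 = -44 + 2816 = 2772$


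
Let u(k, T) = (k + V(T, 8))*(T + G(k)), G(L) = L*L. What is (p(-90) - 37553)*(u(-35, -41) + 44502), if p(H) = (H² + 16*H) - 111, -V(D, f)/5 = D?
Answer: -7620225128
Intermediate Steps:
V(D, f) = -5*D
G(L) = L²
u(k, T) = (T + k²)*(k - 5*T) (u(k, T) = (k - 5*T)*(T + k²) = (T + k²)*(k - 5*T))
p(H) = -111 + H² + 16*H
(p(-90) - 37553)*(u(-35, -41) + 44502) = ((-111 + (-90)² + 16*(-90)) - 37553)*(((-35)³ - 5*(-41)² - 41*(-35) - 5*(-41)*(-35)²) + 44502) = ((-111 + 8100 - 1440) - 37553)*((-42875 - 5*1681 + 1435 - 5*(-41)*1225) + 44502) = (6549 - 37553)*((-42875 - 8405 + 1435 + 251125) + 44502) = -31004*(201280 + 44502) = -31004*245782 = -7620225128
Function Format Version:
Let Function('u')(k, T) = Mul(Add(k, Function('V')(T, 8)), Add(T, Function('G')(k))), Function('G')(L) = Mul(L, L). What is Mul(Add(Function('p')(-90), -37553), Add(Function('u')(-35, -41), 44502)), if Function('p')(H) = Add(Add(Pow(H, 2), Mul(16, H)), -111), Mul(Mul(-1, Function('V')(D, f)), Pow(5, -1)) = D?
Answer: -7620225128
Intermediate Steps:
Function('V')(D, f) = Mul(-5, D)
Function('G')(L) = Pow(L, 2)
Function('u')(k, T) = Mul(Add(T, Pow(k, 2)), Add(k, Mul(-5, T))) (Function('u')(k, T) = Mul(Add(k, Mul(-5, T)), Add(T, Pow(k, 2))) = Mul(Add(T, Pow(k, 2)), Add(k, Mul(-5, T))))
Function('p')(H) = Add(-111, Pow(H, 2), Mul(16, H))
Mul(Add(Function('p')(-90), -37553), Add(Function('u')(-35, -41), 44502)) = Mul(Add(Add(-111, Pow(-90, 2), Mul(16, -90)), -37553), Add(Add(Pow(-35, 3), Mul(-5, Pow(-41, 2)), Mul(-41, -35), Mul(-5, -41, Pow(-35, 2))), 44502)) = Mul(Add(Add(-111, 8100, -1440), -37553), Add(Add(-42875, Mul(-5, 1681), 1435, Mul(-5, -41, 1225)), 44502)) = Mul(Add(6549, -37553), Add(Add(-42875, -8405, 1435, 251125), 44502)) = Mul(-31004, Add(201280, 44502)) = Mul(-31004, 245782) = -7620225128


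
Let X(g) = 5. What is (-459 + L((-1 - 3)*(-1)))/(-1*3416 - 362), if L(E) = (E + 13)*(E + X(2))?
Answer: 153/1889 ≈ 0.080995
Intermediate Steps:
L(E) = (5 + E)*(13 + E) (L(E) = (E + 13)*(E + 5) = (13 + E)*(5 + E) = (5 + E)*(13 + E))
(-459 + L((-1 - 3)*(-1)))/(-1*3416 - 362) = (-459 + (65 + ((-1 - 3)*(-1))² + 18*((-1 - 3)*(-1))))/(-1*3416 - 362) = (-459 + (65 + (-4*(-1))² + 18*(-4*(-1))))/(-3416 - 362) = (-459 + (65 + 4² + 18*4))/(-3778) = (-459 + (65 + 16 + 72))*(-1/3778) = (-459 + 153)*(-1/3778) = -306*(-1/3778) = 153/1889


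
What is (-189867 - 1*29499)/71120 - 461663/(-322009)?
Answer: -2700310981/1635805720 ≈ -1.6508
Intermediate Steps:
(-189867 - 1*29499)/71120 - 461663/(-322009) = (-189867 - 29499)*(1/71120) - 461663*(-1/322009) = -219366*1/71120 + 461663/322009 = -15669/5080 + 461663/322009 = -2700310981/1635805720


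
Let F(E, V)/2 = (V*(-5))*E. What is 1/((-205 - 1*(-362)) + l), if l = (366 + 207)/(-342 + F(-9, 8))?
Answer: 126/19973 ≈ 0.0063085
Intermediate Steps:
F(E, V) = -10*E*V (F(E, V) = 2*((V*(-5))*E) = 2*((-5*V)*E) = 2*(-5*E*V) = -10*E*V)
l = 191/126 (l = (366 + 207)/(-342 - 10*(-9)*8) = 573/(-342 + 720) = 573/378 = 573*(1/378) = 191/126 ≈ 1.5159)
1/((-205 - 1*(-362)) + l) = 1/((-205 - 1*(-362)) + 191/126) = 1/((-205 + 362) + 191/126) = 1/(157 + 191/126) = 1/(19973/126) = 126/19973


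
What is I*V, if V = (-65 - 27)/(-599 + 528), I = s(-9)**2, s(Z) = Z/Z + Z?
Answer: 5888/71 ≈ 82.930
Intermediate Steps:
s(Z) = 1 + Z
I = 64 (I = (1 - 9)**2 = (-8)**2 = 64)
V = 92/71 (V = -92/(-71) = -92*(-1/71) = 92/71 ≈ 1.2958)
I*V = 64*(92/71) = 5888/71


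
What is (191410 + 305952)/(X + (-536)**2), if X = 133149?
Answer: 497362/420445 ≈ 1.1829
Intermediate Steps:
(191410 + 305952)/(X + (-536)**2) = (191410 + 305952)/(133149 + (-536)**2) = 497362/(133149 + 287296) = 497362/420445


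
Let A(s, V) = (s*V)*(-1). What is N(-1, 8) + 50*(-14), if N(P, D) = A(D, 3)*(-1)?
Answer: -676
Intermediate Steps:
A(s, V) = -V*s (A(s, V) = (V*s)*(-1) = -V*s)
N(P, D) = 3*D (N(P, D) = -1*3*D*(-1) = -3*D*(-1) = 3*D)
N(-1, 8) + 50*(-14) = 3*8 + 50*(-14) = 24 - 700 = -676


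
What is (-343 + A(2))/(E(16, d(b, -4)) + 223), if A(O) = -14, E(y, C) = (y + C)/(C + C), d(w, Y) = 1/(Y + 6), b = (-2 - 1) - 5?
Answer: -714/479 ≈ -1.4906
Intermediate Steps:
b = -8 (b = -3 - 5 = -8)
d(w, Y) = 1/(6 + Y)
E(y, C) = (C + y)/(2*C) (E(y, C) = (C + y)/((2*C)) = (C + y)*(1/(2*C)) = (C + y)/(2*C))
(-343 + A(2))/(E(16, d(b, -4)) + 223) = (-343 - 14)/((1/(6 - 4) + 16)/(2*(1/(6 - 4))) + 223) = -357/((1/2 + 16)/(2*(1/2)) + 223) = -357/((1/2)*2*(33/2) + 223) = -357/(33/2 + 223) = -357/479/2 = -357*2/479 = -714/479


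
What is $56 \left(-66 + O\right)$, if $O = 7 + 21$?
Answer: $-2128$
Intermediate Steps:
$O = 28$
$56 \left(-66 + O\right) = 56 \left(-66 + 28\right) = 56 \left(-38\right) = -2128$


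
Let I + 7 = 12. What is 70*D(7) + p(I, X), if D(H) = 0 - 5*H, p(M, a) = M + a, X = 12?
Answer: -2433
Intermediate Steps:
I = 5 (I = -7 + 12 = 5)
D(H) = -5*H
70*D(7) + p(I, X) = 70*(-5*7) + (5 + 12) = 70*(-35) + 17 = -2450 + 17 = -2433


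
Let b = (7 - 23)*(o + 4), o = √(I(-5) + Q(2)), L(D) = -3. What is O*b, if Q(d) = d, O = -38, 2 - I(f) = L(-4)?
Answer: 2432 + 608*√7 ≈ 4040.6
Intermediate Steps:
I(f) = 5 (I(f) = 2 - 1*(-3) = 2 + 3 = 5)
o = √7 (o = √(5 + 2) = √7 ≈ 2.6458)
b = -64 - 16*√7 (b = (7 - 23)*(√7 + 4) = -16*(4 + √7) = -64 - 16*√7 ≈ -106.33)
O*b = -38*(-64 - 16*√7) = 2432 + 608*√7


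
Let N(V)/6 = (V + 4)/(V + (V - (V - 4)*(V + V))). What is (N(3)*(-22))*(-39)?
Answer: 3003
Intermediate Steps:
N(V) = 6*(4 + V)/(2*V - 2*V*(-4 + V)) (N(V) = 6*((V + 4)/(V + (V - (V - 4)*(V + V)))) = 6*((4 + V)/(V + (V - (-4 + V)*2*V))) = 6*((4 + V)/(V + (V - 2*V*(-4 + V)))) = 6*((4 + V)/(2*V - 2*V*(-4 + V))) = 6*(4 + V)/(2*V - 2*V*(-4 + V)))
(N(3)*(-22))*(-39) = ((3*(-4 - 1*3)/(3*(-5 + 3)))*(-22))*(-39) = ((3*(⅓)*(-4 - 3)/(-2))*(-22))*(-39) = ((3*(⅓)*(-½)*(-7))*(-22))*(-39) = ((7/2)*(-22))*(-39) = -77*(-39) = 3003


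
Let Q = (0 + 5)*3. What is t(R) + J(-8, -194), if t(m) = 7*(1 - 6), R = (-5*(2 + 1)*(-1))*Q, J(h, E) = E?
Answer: -229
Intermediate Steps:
Q = 15 (Q = 5*3 = 15)
R = 225 (R = (-5*(2 + 1)*(-1))*15 = (-5*3*(-1))*15 = -15*(-1)*15 = 15*15 = 225)
t(m) = -35 (t(m) = 7*(-5) = -35)
t(R) + J(-8, -194) = -35 - 194 = -229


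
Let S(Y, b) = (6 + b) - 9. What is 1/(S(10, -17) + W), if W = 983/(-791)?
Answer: -791/16803 ≈ -0.047075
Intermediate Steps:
W = -983/791 (W = 983*(-1/791) = -983/791 ≈ -1.2427)
S(Y, b) = -3 + b
1/(S(10, -17) + W) = 1/((-3 - 17) - 983/791) = 1/(-20 - 983/791) = 1/(-16803/791) = -791/16803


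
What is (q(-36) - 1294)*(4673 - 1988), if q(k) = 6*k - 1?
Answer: -4057035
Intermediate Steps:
q(k) = -1 + 6*k
(q(-36) - 1294)*(4673 - 1988) = ((-1 + 6*(-36)) - 1294)*(4673 - 1988) = ((-1 - 216) - 1294)*2685 = (-217 - 1294)*2685 = -1511*2685 = -4057035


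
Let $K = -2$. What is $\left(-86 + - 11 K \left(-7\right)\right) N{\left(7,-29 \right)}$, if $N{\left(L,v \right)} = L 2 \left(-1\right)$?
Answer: $3360$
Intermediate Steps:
$N{\left(L,v \right)} = - 2 L$ ($N{\left(L,v \right)} = 2 L \left(-1\right) = - 2 L$)
$\left(-86 + - 11 K \left(-7\right)\right) N{\left(7,-29 \right)} = \left(-86 + \left(-11\right) \left(-2\right) \left(-7\right)\right) \left(\left(-2\right) 7\right) = \left(-86 + 22 \left(-7\right)\right) \left(-14\right) = \left(-86 - 154\right) \left(-14\right) = \left(-240\right) \left(-14\right) = 3360$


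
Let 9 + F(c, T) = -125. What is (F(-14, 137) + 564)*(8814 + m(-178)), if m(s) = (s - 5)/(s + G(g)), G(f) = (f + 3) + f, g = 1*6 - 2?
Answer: 633012030/167 ≈ 3.7905e+6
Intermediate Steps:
F(c, T) = -134 (F(c, T) = -9 - 125 = -134)
g = 4 (g = 6 - 2 = 4)
G(f) = 3 + 2*f (G(f) = (3 + f) + f = 3 + 2*f)
m(s) = (-5 + s)/(11 + s) (m(s) = (s - 5)/(s + (3 + 2*4)) = (-5 + s)/(s + (3 + 8)) = (-5 + s)/(s + 11) = (-5 + s)/(11 + s))
(F(-14, 137) + 564)*(8814 + m(-178)) = (-134 + 564)*(8814 + (-5 - 178)/(11 - 178)) = 430*(8814 - 183/(-167)) = 430*(8814 - 1/167*(-183)) = 430*(8814 + 183/167) = 430*(1472121/167) = 633012030/167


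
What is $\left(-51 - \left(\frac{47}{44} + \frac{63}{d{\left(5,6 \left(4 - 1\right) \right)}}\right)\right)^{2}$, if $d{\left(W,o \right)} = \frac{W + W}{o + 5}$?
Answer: $\frac{1877748889}{48400} \approx 38796.0$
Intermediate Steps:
$d{\left(W,o \right)} = \frac{2 W}{5 + o}$
$\left(-51 - \left(\frac{47}{44} + \frac{63}{d{\left(5,6 \left(4 - 1\right) \right)}}\right)\right)^{2} = \left(-51 - \left(\frac{47}{44} + \left(\frac{63}{2} + \frac{189 \left(4 - 1\right)}{5}\right)\right)\right)^{2} = \left(-51 - \left(\frac{47}{44} + \frac{63}{2 \cdot 5 \frac{1}{5 + 6 \cdot 3}}\right)\right)^{2} = \left(-51 - \left(\frac{47}{44} + \frac{63}{2 \cdot 5 \frac{1}{5 + 18}}\right)\right)^{2} = \left(-51 - \left(\frac{47}{44} + \frac{63}{2 \cdot 5 \cdot \frac{1}{23}}\right)\right)^{2} = \left(-51 - \left(\frac{47}{44} + \frac{63}{\frac{10}{23}}\right)\right)^{2} = \left(-51 - \frac{32113}{220}\right)^{2} = \left(- \frac{43333}{220}\right)^{2} = \frac{1877748889}{48400}$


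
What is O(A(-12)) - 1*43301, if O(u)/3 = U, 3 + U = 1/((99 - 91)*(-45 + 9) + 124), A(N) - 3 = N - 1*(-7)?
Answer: -7102843/164 ≈ -43310.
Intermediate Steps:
A(N) = 10 + N (A(N) = 3 + (N - 1*(-7)) = 3 + (N + 7) = 3 + (7 + N) = 10 + N)
U = -493/164 (U = -3 + 1/((99 - 91)*(-45 + 9) + 124) = -3 + 1/(8*(-36) + 124) = -3 + 1/(-288 + 124) = -3 + 1/(-164) = -3 - 1/164 = -493/164 ≈ -3.0061)
O(u) = -1479/164 (O(u) = 3*(-493/164) = -1479/164)
O(A(-12)) - 1*43301 = -1479/164 - 1*43301 = -1479/164 - 43301 = -7102843/164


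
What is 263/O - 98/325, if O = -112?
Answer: -96451/36400 ≈ -2.6498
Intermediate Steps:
263/O - 98/325 = 263/(-112) - 98/325 = 263*(-1/112) - 98*1/325 = -263/112 - 98/325 = -96451/36400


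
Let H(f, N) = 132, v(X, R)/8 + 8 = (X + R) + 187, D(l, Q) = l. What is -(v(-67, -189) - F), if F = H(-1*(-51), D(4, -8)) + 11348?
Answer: 12096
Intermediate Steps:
v(X, R) = 1432 + 8*R + 8*X (v(X, R) = -64 + 8*((X + R) + 187) = -64 + 8*((R + X) + 187) = -64 + 8*(187 + R + X) = -64 + (1496 + 8*R + 8*X) = 1432 + 8*R + 8*X)
F = 11480 (F = 132 + 11348 = 11480)
-(v(-67, -189) - F) = -((1432 + 8*(-189) + 8*(-67)) - 1*11480) = -((1432 - 1512 - 536) - 11480) = -(-616 - 11480) = -1*(-12096) = 12096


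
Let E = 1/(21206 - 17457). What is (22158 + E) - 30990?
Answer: -33111167/3749 ≈ -8832.0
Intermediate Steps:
E = 1/3749 ≈ 0.00026674
(22158 + E) - 30990 = (22158 + 1/3749) - 30990 = 83070343/3749 - 30990 = -33111167/3749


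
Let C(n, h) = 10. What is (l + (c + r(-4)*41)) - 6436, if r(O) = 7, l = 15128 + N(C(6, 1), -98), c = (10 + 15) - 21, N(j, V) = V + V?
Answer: 8787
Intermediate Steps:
N(j, V) = 2*V
c = 4 (c = 25 - 21 = 4)
l = 14932 (l = 15128 + 2*(-98) = 15128 - 196 = 14932)
(l + (c + r(-4)*41)) - 6436 = (14932 + (4 + 7*41)) - 6436 = (14932 + (4 + 287)) - 6436 = (14932 + 291) - 6436 = 15223 - 6436 = 8787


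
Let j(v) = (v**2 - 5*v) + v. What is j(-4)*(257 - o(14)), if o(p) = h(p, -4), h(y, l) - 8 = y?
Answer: 7520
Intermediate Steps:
h(y, l) = 8 + y
j(v) = v**2 - 4*v
o(p) = 8 + p
j(-4)*(257 - o(14)) = (-4*(-4 - 4))*(257 - (8 + 14)) = (-4*(-8))*(257 - 1*22) = 32*(257 - 22) = 32*235 = 7520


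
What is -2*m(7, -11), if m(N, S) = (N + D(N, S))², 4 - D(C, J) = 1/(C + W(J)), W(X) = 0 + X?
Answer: -2025/8 ≈ -253.13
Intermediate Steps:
W(X) = X
D(C, J) = 4 - 1/(C + J)
m(N, S) = (N + (-1 + 4*N + 4*S)/(N + S))²
-2*m(7, -11) = -2*(-1 + 4*7 + 4*(-11) + 7*(7 - 11))²/(7 - 11)² = -2*(-1 + 28 - 44 + 7*(-4))²/(-4)² = -(-1 + 28 - 44 - 28)²/8 = -(-45)²/8 = -2025/8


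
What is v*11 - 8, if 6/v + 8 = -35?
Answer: -410/43 ≈ -9.5349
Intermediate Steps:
v = -6/43 (v = 6/(-8 - 35) = 6/(-43) = 6*(-1/43) = -6/43 ≈ -0.13953)
v*11 - 8 = -6/43*11 - 8 = -66/43 - 8 = -410/43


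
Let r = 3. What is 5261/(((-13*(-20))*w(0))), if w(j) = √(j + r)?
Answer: 5261*√3/780 ≈ 11.682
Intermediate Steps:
w(j) = √(3 + j) (w(j) = √(j + 3) = √(3 + j))
5261/(((-13*(-20))*w(0))) = 5261/(((-13*(-20))*√(3 + 0))) = 5261/((260*√3)) = 5261*(√3/780) = 5261*√3/780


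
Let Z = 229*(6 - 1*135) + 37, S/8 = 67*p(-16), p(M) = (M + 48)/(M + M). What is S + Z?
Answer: -30040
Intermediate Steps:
p(M) = (48 + M)/(2*M) (p(M) = (48 + M)/((2*M)) = (48 + M)*(1/(2*M)) = (48 + M)/(2*M))
S = -536 (S = 8*(67*((½)*(48 - 16)/(-16))) = 8*(67*((½)*(-1/16)*32)) = 8*(67*(-1)) = 8*(-67) = -536)
Z = -29504 (Z = 229*(6 - 135) + 37 = 229*(-129) + 37 = -29541 + 37 = -29504)
S + Z = -536 - 29504 = -30040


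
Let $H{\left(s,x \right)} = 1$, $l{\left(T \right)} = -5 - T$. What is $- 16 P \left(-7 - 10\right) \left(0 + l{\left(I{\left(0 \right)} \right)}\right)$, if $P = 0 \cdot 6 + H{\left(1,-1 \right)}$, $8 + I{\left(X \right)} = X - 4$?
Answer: $1904$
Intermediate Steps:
$I{\left(X \right)} = -12 + X$ ($I{\left(X \right)} = -8 + \left(X - 4\right) = -8 + \left(-4 + X\right) = -12 + X$)
$P = 1$ ($P = 0 \cdot 6 + 1 = 0 + 1 = 1$)
$- 16 P \left(-7 - 10\right) \left(0 + l{\left(I{\left(0 \right)} \right)}\right) = \left(-16\right) 1 \left(-7 - 10\right) \left(0 - -7\right) = - 16 \left(- 17 \left(0 - -7\right)\right) = - 16 \left(- 17 \left(0 + \left(-5 + 12\right)\right)\right) = - 16 \left(- 17 \left(0 + 7\right)\right) = - 16 \left(\left(-17\right) 7\right) = \left(-16\right) \left(-119\right) = 1904$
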